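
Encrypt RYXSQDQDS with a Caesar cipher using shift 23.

OVUPNANAP

R(17): 17+23=40≡14 → O
Y(24): 24+23=47≡21 → V
X(23): 23+23=46≡20 → U
S(18): 18+23=41≡15 → P
Q(16): 16+23=39≡13 → N
D(3): 3+23=26≡0 → A
Q(16): 16+23=39≡13 → N
D(3): 3+23=26≡0 → A
S(18): 18+23=41≡15 → P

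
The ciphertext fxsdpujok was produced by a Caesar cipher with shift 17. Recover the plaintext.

f(5): 5−17=-12≡14 → o
x(23): 23−17=6 → g
s(18): 18−17=1 → b
d(3): 3−17=-14≡12 → m
p(15): 15−17=-2≡24 → y
u(20): 20−17=3 → d
j(9): 9−17=-8≡18 → s
o(14): 14−17=-3≡23 → x
k(10): 10−17=-7≡19 → t

ogbmydsxt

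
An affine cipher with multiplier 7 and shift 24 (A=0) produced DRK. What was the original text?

XZY

The inverse of 7 mod 26 is 15, since 7·15=105≡1. Apply D(y)=15·(y−24) mod 26:
D(3): 15·(3−24)=-315≡23 → X
R(17): 15·(17−24)=-105≡25 → Z
K(10): 15·(10−24)=-210≡24 → Y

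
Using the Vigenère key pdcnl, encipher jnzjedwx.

Repeat the key across the message: pdcnlpdc
j(9)+p(15): 24 → y
n(13)+d(3): 16 → q
z(25)+c(2): 27≡1 → b
j(9)+n(13): 22 → w
e(4)+l(11): 15 → p
d(3)+p(15): 18 → s
w(22)+d(3): 25 → z
x(23)+c(2): 25 → z

yqbwpszz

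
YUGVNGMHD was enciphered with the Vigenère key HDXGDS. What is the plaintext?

RRJPKOFEG

Repeat the key across the ciphertext: HDXGDSHDX
Y(24)−H(7): 17 → R
U(20)−D(3): 17 → R
G(6)−X(23): -17≡9 → J
V(21)−G(6): 15 → P
N(13)−D(3): 10 → K
G(6)−S(18): -12≡14 → O
M(12)−H(7): 5 → F
H(7)−D(3): 4 → E
D(3)−X(23): -20≡6 → G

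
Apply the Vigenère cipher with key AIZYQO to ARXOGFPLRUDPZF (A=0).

AZWMWTPTQSTDZN

Repeat the key across the message: AIZYQOAIZYQOAI
A(0)+A(0): 0 → A
R(17)+I(8): 25 → Z
X(23)+Z(25): 48≡22 → W
O(14)+Y(24): 38≡12 → M
G(6)+Q(16): 22 → W
F(5)+O(14): 19 → T
P(15)+A(0): 15 → P
L(11)+I(8): 19 → T
R(17)+Z(25): 42≡16 → Q
U(20)+Y(24): 44≡18 → S
D(3)+Q(16): 19 → T
P(15)+O(14): 29≡3 → D
Z(25)+A(0): 25 → Z
F(5)+I(8): 13 → N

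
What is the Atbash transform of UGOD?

U(20) → F(5)
G(6) → T(19)
O(14) → L(11)
D(3) → W(22)

FTLW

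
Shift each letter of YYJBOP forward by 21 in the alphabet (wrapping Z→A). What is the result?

Y(24): 24+21=45≡19 → T
Y(24): 24+21=45≡19 → T
J(9): 9+21=30≡4 → E
B(1): 1+21=22 → W
O(14): 14+21=35≡9 → J
P(15): 15+21=36≡10 → K

TTEWJK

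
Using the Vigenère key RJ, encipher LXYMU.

CGPVL

Repeat the key across the message: RJRJR
L(11)+R(17): 28≡2 → C
X(23)+J(9): 32≡6 → G
Y(24)+R(17): 41≡15 → P
M(12)+J(9): 21 → V
U(20)+R(17): 37≡11 → L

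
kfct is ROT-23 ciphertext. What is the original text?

k(10): 10−23=-13≡13 → n
f(5): 5−23=-18≡8 → i
c(2): 2−23=-21≡5 → f
t(19): 19−23=-4≡22 → w

nifw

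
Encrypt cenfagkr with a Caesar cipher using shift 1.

c(2): 2+1=3 → d
e(4): 4+1=5 → f
n(13): 13+1=14 → o
f(5): 5+1=6 → g
a(0): 0+1=1 → b
g(6): 6+1=7 → h
k(10): 10+1=11 → l
r(17): 17+1=18 → s

dfogbhls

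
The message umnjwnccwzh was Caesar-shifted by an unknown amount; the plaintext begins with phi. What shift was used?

5

From the crib: u(20)−p(15)=5, so the shift is 5.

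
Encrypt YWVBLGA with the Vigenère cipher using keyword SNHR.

QJCSDTH

Repeat the key across the message: SNHRSNH
Y(24)+S(18): 42≡16 → Q
W(22)+N(13): 35≡9 → J
V(21)+H(7): 28≡2 → C
B(1)+R(17): 18 → S
L(11)+S(18): 29≡3 → D
G(6)+N(13): 19 → T
A(0)+H(7): 7 → H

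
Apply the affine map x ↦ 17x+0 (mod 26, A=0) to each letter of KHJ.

K(10): 17·10+0=170≡14 → O
H(7): 17·7+0=119≡15 → P
J(9): 17·9+0=153≡23 → X

OPX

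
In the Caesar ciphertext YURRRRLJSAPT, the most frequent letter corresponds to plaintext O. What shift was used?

The most frequent ciphertext letter is R (appears 4 times).
R is position 17; O is position 14.
Shift = 3.

3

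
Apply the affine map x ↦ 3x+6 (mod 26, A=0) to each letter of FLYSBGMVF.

F(5): 3·5+6=21 → V
L(11): 3·11+6=39≡13 → N
Y(24): 3·24+6=78≡0 → A
S(18): 3·18+6=60≡8 → I
B(1): 3·1+6=9 → J
G(6): 3·6+6=24 → Y
M(12): 3·12+6=42≡16 → Q
V(21): 3·21+6=69≡17 → R
F(5): 3·5+6=21 → V

VNAIJYQRV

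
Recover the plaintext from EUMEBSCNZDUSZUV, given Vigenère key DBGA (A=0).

Repeat the key across the ciphertext: DBGADBGADBGADBG
E(4)−D(3): 1 → B
U(20)−B(1): 19 → T
M(12)−G(6): 6 → G
E(4)−A(0): 4 → E
B(1)−D(3): -2≡24 → Y
S(18)−B(1): 17 → R
C(2)−G(6): -4≡22 → W
N(13)−A(0): 13 → N
Z(25)−D(3): 22 → W
D(3)−B(1): 2 → C
U(20)−G(6): 14 → O
S(18)−A(0): 18 → S
Z(25)−D(3): 22 → W
U(20)−B(1): 19 → T
V(21)−G(6): 15 → P

BTGEYRWNWCOSWTP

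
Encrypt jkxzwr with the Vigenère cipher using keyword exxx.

Repeat the key across the message: exxxex
j(9)+e(4): 13 → n
k(10)+x(23): 33≡7 → h
x(23)+x(23): 46≡20 → u
z(25)+x(23): 48≡22 → w
w(22)+e(4): 26≡0 → a
r(17)+x(23): 40≡14 → o

nhuwao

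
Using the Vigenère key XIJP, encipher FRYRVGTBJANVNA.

Repeat the key across the message: XIJPXIJPXIJPXI
F(5)+X(23): 28≡2 → C
R(17)+I(8): 25 → Z
Y(24)+J(9): 33≡7 → H
R(17)+P(15): 32≡6 → G
V(21)+X(23): 44≡18 → S
G(6)+I(8): 14 → O
T(19)+J(9): 28≡2 → C
B(1)+P(15): 16 → Q
J(9)+X(23): 32≡6 → G
A(0)+I(8): 8 → I
N(13)+J(9): 22 → W
V(21)+P(15): 36≡10 → K
N(13)+X(23): 36≡10 → K
A(0)+I(8): 8 → I

CZHGSOCQGIWKKI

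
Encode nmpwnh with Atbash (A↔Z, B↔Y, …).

n(13) → m(12)
m(12) → n(13)
p(15) → k(10)
w(22) → d(3)
n(13) → m(12)
h(7) → s(18)

mnkdms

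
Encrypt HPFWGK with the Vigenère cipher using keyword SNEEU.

Repeat the key across the message: SNEEUS
H(7)+S(18): 25 → Z
P(15)+N(13): 28≡2 → C
F(5)+E(4): 9 → J
W(22)+E(4): 26≡0 → A
G(6)+U(20): 26≡0 → A
K(10)+S(18): 28≡2 → C

ZCJAAC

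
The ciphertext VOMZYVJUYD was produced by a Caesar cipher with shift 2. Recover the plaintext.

TMKXWTHSWB

V(21): 21−2=19 → T
O(14): 14−2=12 → M
M(12): 12−2=10 → K
Z(25): 25−2=23 → X
Y(24): 24−2=22 → W
V(21): 21−2=19 → T
J(9): 9−2=7 → H
U(20): 20−2=18 → S
Y(24): 24−2=22 → W
D(3): 3−2=1 → B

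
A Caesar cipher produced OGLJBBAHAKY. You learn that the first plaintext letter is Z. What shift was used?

From the crib: O(14)−Z(25)=-11≡15, so the shift is 15.

15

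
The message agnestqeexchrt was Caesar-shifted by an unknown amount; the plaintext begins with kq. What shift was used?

From the crib: a(0)−k(10)=-10≡16, so the shift is 16.

16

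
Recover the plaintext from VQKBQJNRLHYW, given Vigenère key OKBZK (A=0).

Repeat the key across the ciphertext: OKBZKOKBZKOK
V(21)−O(14): 7 → H
Q(16)−K(10): 6 → G
K(10)−B(1): 9 → J
B(1)−Z(25): -24≡2 → C
Q(16)−K(10): 6 → G
J(9)−O(14): -5≡21 → V
N(13)−K(10): 3 → D
R(17)−B(1): 16 → Q
L(11)−Z(25): -14≡12 → M
H(7)−K(10): -3≡23 → X
Y(24)−O(14): 10 → K
W(22)−K(10): 12 → M

HGJCGVDQMXKM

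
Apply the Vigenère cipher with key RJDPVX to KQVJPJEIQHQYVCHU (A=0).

BZYYKGVRTWLVMLKJ

Repeat the key across the message: RJDPVXRJDPVXRJDP
K(10)+R(17): 27≡1 → B
Q(16)+J(9): 25 → Z
V(21)+D(3): 24 → Y
J(9)+P(15): 24 → Y
P(15)+V(21): 36≡10 → K
J(9)+X(23): 32≡6 → G
E(4)+R(17): 21 → V
I(8)+J(9): 17 → R
Q(16)+D(3): 19 → T
H(7)+P(15): 22 → W
Q(16)+V(21): 37≡11 → L
Y(24)+X(23): 47≡21 → V
V(21)+R(17): 38≡12 → M
C(2)+J(9): 11 → L
H(7)+D(3): 10 → K
U(20)+P(15): 35≡9 → J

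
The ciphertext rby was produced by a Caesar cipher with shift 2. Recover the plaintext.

pzw

r(17): 17−2=15 → p
b(1): 1−2=-1≡25 → z
y(24): 24−2=22 → w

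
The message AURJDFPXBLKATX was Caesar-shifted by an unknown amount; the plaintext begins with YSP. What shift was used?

From the crib: A(0)−Y(24)=-24≡2, so the shift is 2.

2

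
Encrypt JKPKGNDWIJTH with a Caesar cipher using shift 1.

J(9): 9+1=10 → K
K(10): 10+1=11 → L
P(15): 15+1=16 → Q
K(10): 10+1=11 → L
G(6): 6+1=7 → H
N(13): 13+1=14 → O
D(3): 3+1=4 → E
W(22): 22+1=23 → X
I(8): 8+1=9 → J
J(9): 9+1=10 → K
T(19): 19+1=20 → U
H(7): 7+1=8 → I

KLQLHOEXJKUI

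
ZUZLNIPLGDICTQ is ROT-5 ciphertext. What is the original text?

Z(25): 25−5=20 → U
U(20): 20−5=15 → P
Z(25): 25−5=20 → U
L(11): 11−5=6 → G
N(13): 13−5=8 → I
I(8): 8−5=3 → D
P(15): 15−5=10 → K
L(11): 11−5=6 → G
G(6): 6−5=1 → B
D(3): 3−5=-2≡24 → Y
I(8): 8−5=3 → D
C(2): 2−5=-3≡23 → X
T(19): 19−5=14 → O
Q(16): 16−5=11 → L

UPUGIDKGBYDXOL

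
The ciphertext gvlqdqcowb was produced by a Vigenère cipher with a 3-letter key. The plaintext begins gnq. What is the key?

aiv

Subtract each crib letter from the matching ciphertext letter (mod 26):
g(6)−g(6)=0 → a
v(21)−n(13)=8 → i
l(11)−q(16)=-5≡21 → v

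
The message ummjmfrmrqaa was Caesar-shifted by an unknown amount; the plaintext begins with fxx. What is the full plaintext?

fxxuxqcxcbll

From the crib: u(20)−f(5)=15, so the shift is 15.
Subtract 15 from each ciphertext letter:
u(20): 20−15=5 → f
m(12): 12−15=-3≡23 → x
m(12): 12−15=-3≡23 → x
j(9): 9−15=-6≡20 → u
m(12): 12−15=-3≡23 → x
f(5): 5−15=-10≡16 → q
r(17): 17−15=2 → c
m(12): 12−15=-3≡23 → x
r(17): 17−15=2 → c
q(16): 16−15=1 → b
a(0): 0−15=-15≡11 → l
a(0): 0−15=-15≡11 → l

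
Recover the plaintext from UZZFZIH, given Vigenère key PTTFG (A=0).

FGGATTO

Repeat the key across the ciphertext: PTTFGPT
U(20)−P(15): 5 → F
Z(25)−T(19): 6 → G
Z(25)−T(19): 6 → G
F(5)−F(5): 0 → A
Z(25)−G(6): 19 → T
I(8)−P(15): -7≡19 → T
H(7)−T(19): -12≡14 → O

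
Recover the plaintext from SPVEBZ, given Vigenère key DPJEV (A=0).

PAMAGW

Repeat the key across the ciphertext: DPJEVD
S(18)−D(3): 15 → P
P(15)−P(15): 0 → A
V(21)−J(9): 12 → M
E(4)−E(4): 0 → A
B(1)−V(21): -20≡6 → G
Z(25)−D(3): 22 → W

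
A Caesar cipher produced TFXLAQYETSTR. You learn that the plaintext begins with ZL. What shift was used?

From the crib: T(19)−Z(25)=-6≡20, so the shift is 20.

20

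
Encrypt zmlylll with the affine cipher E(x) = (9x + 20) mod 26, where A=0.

lypcppp

z(25): 9·25+20=245≡11 → l
m(12): 9·12+20=128≡24 → y
l(11): 9·11+20=119≡15 → p
y(24): 9·24+20=236≡2 → c
l(11): 9·11+20=119≡15 → p
l(11): 9·11+20=119≡15 → p
l(11): 9·11+20=119≡15 → p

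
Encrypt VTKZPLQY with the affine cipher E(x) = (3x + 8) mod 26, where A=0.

V(21): 3·21+8=71≡19 → T
T(19): 3·19+8=65≡13 → N
K(10): 3·10+8=38≡12 → M
Z(25): 3·25+8=83≡5 → F
P(15): 3·15+8=53≡1 → B
L(11): 3·11+8=41≡15 → P
Q(16): 3·16+8=56≡4 → E
Y(24): 3·24+8=80≡2 → C

TNMFBPEC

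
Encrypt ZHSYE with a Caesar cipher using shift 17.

QYJPV

Z(25): 25+17=42≡16 → Q
H(7): 7+17=24 → Y
S(18): 18+17=35≡9 → J
Y(24): 24+17=41≡15 → P
E(4): 4+17=21 → V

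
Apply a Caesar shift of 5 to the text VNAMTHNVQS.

ASFRYMSAVX

V(21): 21+5=26≡0 → A
N(13): 13+5=18 → S
A(0): 0+5=5 → F
M(12): 12+5=17 → R
T(19): 19+5=24 → Y
H(7): 7+5=12 → M
N(13): 13+5=18 → S
V(21): 21+5=26≡0 → A
Q(16): 16+5=21 → V
S(18): 18+5=23 → X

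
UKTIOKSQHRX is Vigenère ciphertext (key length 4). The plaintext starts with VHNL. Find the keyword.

ZDGX

Subtract each crib letter from the matching ciphertext letter (mod 26):
U(20)−V(21)=-1≡25 → Z
K(10)−H(7)=3 → D
T(19)−N(13)=6 → G
I(8)−L(11)=-3≡23 → X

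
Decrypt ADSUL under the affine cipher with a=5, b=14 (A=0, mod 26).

SDGWP

The inverse of 5 mod 26 is 21, since 5·21=105≡1. Apply D(y)=21·(y−14) mod 26:
A(0): 21·(0−14)=-294≡18 → S
D(3): 21·(3−14)=-231≡3 → D
S(18): 21·(18−14)=84≡6 → G
U(20): 21·(20−14)=126≡22 → W
L(11): 21·(11−14)=-63≡15 → P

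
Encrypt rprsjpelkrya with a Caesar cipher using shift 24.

pnpqhncjipwy

r(17): 17+24=41≡15 → p
p(15): 15+24=39≡13 → n
r(17): 17+24=41≡15 → p
s(18): 18+24=42≡16 → q
j(9): 9+24=33≡7 → h
p(15): 15+24=39≡13 → n
e(4): 4+24=28≡2 → c
l(11): 11+24=35≡9 → j
k(10): 10+24=34≡8 → i
r(17): 17+24=41≡15 → p
y(24): 24+24=48≡22 → w
a(0): 0+24=24 → y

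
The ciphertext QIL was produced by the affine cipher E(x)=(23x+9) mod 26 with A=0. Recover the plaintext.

The inverse of 23 mod 26 is 17, since 23·17=391≡1. Apply D(y)=17·(y−9) mod 26:
Q(16): 17·(16−9)=119≡15 → P
I(8): 17·(8−9)=-17≡9 → J
L(11): 17·(11−9)=34≡8 → I

PJI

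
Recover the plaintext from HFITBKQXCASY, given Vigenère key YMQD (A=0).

JTSQDYAUEOCV

Repeat the key across the ciphertext: YMQDYMQDYMQD
H(7)−Y(24): -17≡9 → J
F(5)−M(12): -7≡19 → T
I(8)−Q(16): -8≡18 → S
T(19)−D(3): 16 → Q
B(1)−Y(24): -23≡3 → D
K(10)−M(12): -2≡24 → Y
Q(16)−Q(16): 0 → A
X(23)−D(3): 20 → U
C(2)−Y(24): -22≡4 → E
A(0)−M(12): -12≡14 → O
S(18)−Q(16): 2 → C
Y(24)−D(3): 21 → V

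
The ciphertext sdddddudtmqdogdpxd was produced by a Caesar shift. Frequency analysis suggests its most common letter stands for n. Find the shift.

The most frequent ciphertext letter is d (appears 9 times).
d is position 3; n is position 13.
Shift = -10≡16.

16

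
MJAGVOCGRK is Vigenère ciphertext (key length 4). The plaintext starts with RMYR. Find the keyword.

VXCP

Subtract each crib letter from the matching ciphertext letter (mod 26):
M(12)−R(17)=-5≡21 → V
J(9)−M(12)=-3≡23 → X
A(0)−Y(24)=-24≡2 → C
G(6)−R(17)=-11≡15 → P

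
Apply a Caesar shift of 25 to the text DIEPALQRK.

CHDOZKPQJ

D(3): 3+25=28≡2 → C
I(8): 8+25=33≡7 → H
E(4): 4+25=29≡3 → D
P(15): 15+25=40≡14 → O
A(0): 0+25=25 → Z
L(11): 11+25=36≡10 → K
Q(16): 16+25=41≡15 → P
R(17): 17+25=42≡16 → Q
K(10): 10+25=35≡9 → J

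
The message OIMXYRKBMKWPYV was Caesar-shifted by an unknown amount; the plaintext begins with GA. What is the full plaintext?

GAEPQJCTECOHQN

From the crib: O(14)−G(6)=8, so the shift is 8.
Subtract 8 from each ciphertext letter:
O(14): 14−8=6 → G
I(8): 8−8=0 → A
M(12): 12−8=4 → E
X(23): 23−8=15 → P
Y(24): 24−8=16 → Q
R(17): 17−8=9 → J
K(10): 10−8=2 → C
B(1): 1−8=-7≡19 → T
M(12): 12−8=4 → E
K(10): 10−8=2 → C
W(22): 22−8=14 → O
P(15): 15−8=7 → H
Y(24): 24−8=16 → Q
V(21): 21−8=13 → N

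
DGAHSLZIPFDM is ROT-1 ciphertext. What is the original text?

CFZGRKYHOECL

D(3): 3−1=2 → C
G(6): 6−1=5 → F
A(0): 0−1=-1≡25 → Z
H(7): 7−1=6 → G
S(18): 18−1=17 → R
L(11): 11−1=10 → K
Z(25): 25−1=24 → Y
I(8): 8−1=7 → H
P(15): 15−1=14 → O
F(5): 5−1=4 → E
D(3): 3−1=2 → C
M(12): 12−1=11 → L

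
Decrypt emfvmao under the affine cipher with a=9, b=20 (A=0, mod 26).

The inverse of 9 mod 26 is 3, since 9·3=27≡1. Apply D(y)=3·(y−20) mod 26:
e(4): 3·(4−20)=-48≡4 → e
m(12): 3·(12−20)=-24≡2 → c
f(5): 3·(5−20)=-45≡7 → h
v(21): 3·(21−20)=3 → d
m(12): 3·(12−20)=-24≡2 → c
a(0): 3·(0−20)=-60≡18 → s
o(14): 3·(14−20)=-18≡8 → i

echdcsi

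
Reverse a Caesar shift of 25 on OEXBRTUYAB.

PFYCSUVZBC

O(14): 14−25=-11≡15 → P
E(4): 4−25=-21≡5 → F
X(23): 23−25=-2≡24 → Y
B(1): 1−25=-24≡2 → C
R(17): 17−25=-8≡18 → S
T(19): 19−25=-6≡20 → U
U(20): 20−25=-5≡21 → V
Y(24): 24−25=-1≡25 → Z
A(0): 0−25=-25≡1 → B
B(1): 1−25=-24≡2 → C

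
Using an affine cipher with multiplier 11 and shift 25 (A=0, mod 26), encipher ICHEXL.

I(8): 11·8+25=113≡9 → J
C(2): 11·2+25=47≡21 → V
H(7): 11·7+25=102≡24 → Y
E(4): 11·4+25=69≡17 → R
X(23): 11·23+25=278≡18 → S
L(11): 11·11+25=146≡16 → Q

JVYRSQ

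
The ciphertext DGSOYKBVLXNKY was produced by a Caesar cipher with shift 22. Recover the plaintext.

HKWSCOFZPBROC

D(3): 3−22=-19≡7 → H
G(6): 6−22=-16≡10 → K
S(18): 18−22=-4≡22 → W
O(14): 14−22=-8≡18 → S
Y(24): 24−22=2 → C
K(10): 10−22=-12≡14 → O
B(1): 1−22=-21≡5 → F
V(21): 21−22=-1≡25 → Z
L(11): 11−22=-11≡15 → P
X(23): 23−22=1 → B
N(13): 13−22=-9≡17 → R
K(10): 10−22=-12≡14 → O
Y(24): 24−22=2 → C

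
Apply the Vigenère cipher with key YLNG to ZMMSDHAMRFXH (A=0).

XXZYBSNSPQKN

Repeat the key across the message: YLNGYLNGYLNG
Z(25)+Y(24): 49≡23 → X
M(12)+L(11): 23 → X
M(12)+N(13): 25 → Z
S(18)+G(6): 24 → Y
D(3)+Y(24): 27≡1 → B
H(7)+L(11): 18 → S
A(0)+N(13): 13 → N
M(12)+G(6): 18 → S
R(17)+Y(24): 41≡15 → P
F(5)+L(11): 16 → Q
X(23)+N(13): 36≡10 → K
H(7)+G(6): 13 → N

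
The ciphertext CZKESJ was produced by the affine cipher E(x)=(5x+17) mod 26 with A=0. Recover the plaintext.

The inverse of 5 mod 26 is 21, since 5·21=105≡1. Apply D(y)=21·(y−17) mod 26:
C(2): 21·(2−17)=-315≡23 → X
Z(25): 21·(25−17)=168≡12 → M
K(10): 21·(10−17)=-147≡9 → J
E(4): 21·(4−17)=-273≡13 → N
S(18): 21·(18−17)=21 → V
J(9): 21·(9−17)=-168≡14 → O

XMJNVO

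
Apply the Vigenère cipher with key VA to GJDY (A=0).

BJYY

Repeat the key across the message: VAVA
G(6)+V(21): 27≡1 → B
J(9)+A(0): 9 → J
D(3)+V(21): 24 → Y
Y(24)+A(0): 24 → Y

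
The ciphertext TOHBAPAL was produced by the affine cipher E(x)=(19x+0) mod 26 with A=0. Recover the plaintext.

BYZLAJAR

The inverse of 19 mod 26 is 11, since 19·11=209≡1. Apply D(y)=11·(y−0) mod 26:
T(19): 11·(19−0)=209≡1 → B
O(14): 11·(14−0)=154≡24 → Y
H(7): 11·(7−0)=77≡25 → Z
B(1): 11·(1−0)=11 → L
A(0): 11·(0−0)=0 → A
P(15): 11·(15−0)=165≡9 → J
A(0): 11·(0−0)=0 → A
L(11): 11·(11−0)=121≡17 → R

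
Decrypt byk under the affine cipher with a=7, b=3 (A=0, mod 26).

wdb

The inverse of 7 mod 26 is 15, since 7·15=105≡1. Apply D(y)=15·(y−3) mod 26:
b(1): 15·(1−3)=-30≡22 → w
y(24): 15·(24−3)=315≡3 → d
k(10): 15·(10−3)=105≡1 → b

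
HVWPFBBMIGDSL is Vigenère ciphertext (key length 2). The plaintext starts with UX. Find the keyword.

NY

Subtract each crib letter from the matching ciphertext letter (mod 26):
H(7)−U(20)=-13≡13 → N
V(21)−X(23)=-2≡24 → Y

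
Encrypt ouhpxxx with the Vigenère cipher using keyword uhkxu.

Repeat the key across the message: uhkxuuh
o(14)+u(20): 34≡8 → i
u(20)+h(7): 27≡1 → b
h(7)+k(10): 17 → r
p(15)+x(23): 38≡12 → m
x(23)+u(20): 43≡17 → r
x(23)+u(20): 43≡17 → r
x(23)+h(7): 30≡4 → e

ibrmrre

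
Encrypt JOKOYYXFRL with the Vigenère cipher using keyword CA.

LOMOAYZFTL

Repeat the key across the message: CACACACACA
J(9)+C(2): 11 → L
O(14)+A(0): 14 → O
K(10)+C(2): 12 → M
O(14)+A(0): 14 → O
Y(24)+C(2): 26≡0 → A
Y(24)+A(0): 24 → Y
X(23)+C(2): 25 → Z
F(5)+A(0): 5 → F
R(17)+C(2): 19 → T
L(11)+A(0): 11 → L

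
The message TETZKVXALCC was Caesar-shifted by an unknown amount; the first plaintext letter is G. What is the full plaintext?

GRGMXIKNYPP

From the crib: T(19)−G(6)=13, so the shift is 13.
Subtract 13 from each ciphertext letter:
T(19): 19−13=6 → G
E(4): 4−13=-9≡17 → R
T(19): 19−13=6 → G
Z(25): 25−13=12 → M
K(10): 10−13=-3≡23 → X
V(21): 21−13=8 → I
X(23): 23−13=10 → K
A(0): 0−13=-13≡13 → N
L(11): 11−13=-2≡24 → Y
C(2): 2−13=-11≡15 → P
C(2): 2−13=-11≡15 → P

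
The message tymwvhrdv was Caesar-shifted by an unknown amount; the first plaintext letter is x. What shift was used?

From the crib: t(19)−x(23)=-4≡22, so the shift is 22.

22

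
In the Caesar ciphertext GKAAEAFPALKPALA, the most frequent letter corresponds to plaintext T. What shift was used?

The most frequent ciphertext letter is A (appears 6 times).
A is position 0; T is position 19.
Shift = -19≡7.

7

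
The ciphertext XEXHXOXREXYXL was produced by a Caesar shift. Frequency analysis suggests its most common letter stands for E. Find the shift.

The most frequent ciphertext letter is X (appears 6 times).
X is position 23; E is position 4.
Shift = 19.

19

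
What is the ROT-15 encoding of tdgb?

isvq

t(19): 19+15=34≡8 → i
d(3): 3+15=18 → s
g(6): 6+15=21 → v
b(1): 1+15=16 → q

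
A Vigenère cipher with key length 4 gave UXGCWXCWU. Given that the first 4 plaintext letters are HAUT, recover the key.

NXMJ

Subtract each crib letter from the matching ciphertext letter (mod 26):
U(20)−H(7)=13 → N
X(23)−A(0)=23 → X
G(6)−U(20)=-14≡12 → M
C(2)−T(19)=-17≡9 → J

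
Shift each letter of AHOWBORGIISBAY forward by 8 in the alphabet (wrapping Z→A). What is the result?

IPWEJWZOQQAJIG

A(0): 0+8=8 → I
H(7): 7+8=15 → P
O(14): 14+8=22 → W
W(22): 22+8=30≡4 → E
B(1): 1+8=9 → J
O(14): 14+8=22 → W
R(17): 17+8=25 → Z
G(6): 6+8=14 → O
I(8): 8+8=16 → Q
I(8): 8+8=16 → Q
S(18): 18+8=26≡0 → A
B(1): 1+8=9 → J
A(0): 0+8=8 → I
Y(24): 24+8=32≡6 → G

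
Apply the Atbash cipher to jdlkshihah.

qwophsrszs

j(9) → q(16)
d(3) → w(22)
l(11) → o(14)
k(10) → p(15)
s(18) → h(7)
h(7) → s(18)
i(8) → r(17)
h(7) → s(18)
a(0) → z(25)
h(7) → s(18)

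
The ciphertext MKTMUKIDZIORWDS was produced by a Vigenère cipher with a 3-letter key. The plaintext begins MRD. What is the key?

ATQ

Subtract each crib letter from the matching ciphertext letter (mod 26):
M(12)−M(12)=0 → A
K(10)−R(17)=-7≡19 → T
T(19)−D(3)=16 → Q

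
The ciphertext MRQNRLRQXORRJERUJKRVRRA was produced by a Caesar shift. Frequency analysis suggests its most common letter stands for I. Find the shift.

The most frequent ciphertext letter is R (appears 9 times).
R is position 17; I is position 8.
Shift = 9.

9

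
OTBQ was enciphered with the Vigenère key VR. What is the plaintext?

Repeat the key across the ciphertext: VRVR
O(14)−V(21): -7≡19 → T
T(19)−R(17): 2 → C
B(1)−V(21): -20≡6 → G
Q(16)−R(17): -1≡25 → Z

TCGZ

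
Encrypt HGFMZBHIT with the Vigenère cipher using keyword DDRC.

KJWOCEYKW

Repeat the key across the message: DDRCDDRCD
H(7)+D(3): 10 → K
G(6)+D(3): 9 → J
F(5)+R(17): 22 → W
M(12)+C(2): 14 → O
Z(25)+D(3): 28≡2 → C
B(1)+D(3): 4 → E
H(7)+R(17): 24 → Y
I(8)+C(2): 10 → K
T(19)+D(3): 22 → W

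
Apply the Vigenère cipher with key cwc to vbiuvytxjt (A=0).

xxkwravtlv

Repeat the key across the message: cwccwccwcc
v(21)+c(2): 23 → x
b(1)+w(22): 23 → x
i(8)+c(2): 10 → k
u(20)+c(2): 22 → w
v(21)+w(22): 43≡17 → r
y(24)+c(2): 26≡0 → a
t(19)+c(2): 21 → v
x(23)+w(22): 45≡19 → t
j(9)+c(2): 11 → l
t(19)+c(2): 21 → v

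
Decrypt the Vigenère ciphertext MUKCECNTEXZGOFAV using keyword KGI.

Repeat the key across the ciphertext: KGIKGIKGIKGIKGIK
M(12)−K(10): 2 → C
U(20)−G(6): 14 → O
K(10)−I(8): 2 → C
C(2)−K(10): -8≡18 → S
E(4)−G(6): -2≡24 → Y
C(2)−I(8): -6≡20 → U
N(13)−K(10): 3 → D
T(19)−G(6): 13 → N
E(4)−I(8): -4≡22 → W
X(23)−K(10): 13 → N
Z(25)−G(6): 19 → T
G(6)−I(8): -2≡24 → Y
O(14)−K(10): 4 → E
F(5)−G(6): -1≡25 → Z
A(0)−I(8): -8≡18 → S
V(21)−K(10): 11 → L

COCSYUDNWNTYEZSL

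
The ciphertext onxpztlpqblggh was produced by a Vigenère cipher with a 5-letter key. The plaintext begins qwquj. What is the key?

yrhvq

Subtract each crib letter from the matching ciphertext letter (mod 26):
o(14)−q(16)=-2≡24 → y
n(13)−w(22)=-9≡17 → r
x(23)−q(16)=7 → h
p(15)−u(20)=-5≡21 → v
z(25)−j(9)=16 → q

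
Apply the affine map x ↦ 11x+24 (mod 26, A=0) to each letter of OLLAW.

WPPYG

O(14): 11·14+24=178≡22 → W
L(11): 11·11+24=145≡15 → P
L(11): 11·11+24=145≡15 → P
A(0): 11·0+24=24 → Y
W(22): 11·22+24=266≡6 → G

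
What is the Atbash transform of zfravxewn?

z(25) → a(0)
f(5) → u(20)
r(17) → i(8)
a(0) → z(25)
v(21) → e(4)
x(23) → c(2)
e(4) → v(21)
w(22) → d(3)
n(13) → m(12)

auizecvdm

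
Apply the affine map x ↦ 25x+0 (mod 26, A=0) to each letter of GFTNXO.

G(6): 25·6+0=150≡20 → U
F(5): 25·5+0=125≡21 → V
T(19): 25·19+0=475≡7 → H
N(13): 25·13+0=325≡13 → N
X(23): 25·23+0=575≡3 → D
O(14): 25·14+0=350≡12 → M

UVHNDM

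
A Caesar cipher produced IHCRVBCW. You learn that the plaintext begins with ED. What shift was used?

4

From the crib: I(8)−E(4)=4, so the shift is 4.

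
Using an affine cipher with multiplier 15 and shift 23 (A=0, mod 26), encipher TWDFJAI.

WPQUCXN

T(19): 15·19+23=308≡22 → W
W(22): 15·22+23=353≡15 → P
D(3): 15·3+23=68≡16 → Q
F(5): 15·5+23=98≡20 → U
J(9): 15·9+23=158≡2 → C
A(0): 15·0+23=23 → X
I(8): 15·8+23=143≡13 → N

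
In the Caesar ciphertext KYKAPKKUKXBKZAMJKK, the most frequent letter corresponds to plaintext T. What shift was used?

The most frequent ciphertext letter is K (appears 8 times).
K is position 10; T is position 19.
Shift = -9≡17.

17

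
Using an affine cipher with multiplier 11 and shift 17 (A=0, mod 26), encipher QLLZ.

LIIG

Q(16): 11·16+17=193≡11 → L
L(11): 11·11+17=138≡8 → I
L(11): 11·11+17=138≡8 → I
Z(25): 11·25+17=292≡6 → G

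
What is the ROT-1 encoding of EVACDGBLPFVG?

E(4): 4+1=5 → F
V(21): 21+1=22 → W
A(0): 0+1=1 → B
C(2): 2+1=3 → D
D(3): 3+1=4 → E
G(6): 6+1=7 → H
B(1): 1+1=2 → C
L(11): 11+1=12 → M
P(15): 15+1=16 → Q
F(5): 5+1=6 → G
V(21): 21+1=22 → W
G(6): 6+1=7 → H

FWBDEHCMQGWH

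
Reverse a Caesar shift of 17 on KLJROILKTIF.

K(10): 10−17=-7≡19 → T
L(11): 11−17=-6≡20 → U
J(9): 9−17=-8≡18 → S
R(17): 17−17=0 → A
O(14): 14−17=-3≡23 → X
I(8): 8−17=-9≡17 → R
L(11): 11−17=-6≡20 → U
K(10): 10−17=-7≡19 → T
T(19): 19−17=2 → C
I(8): 8−17=-9≡17 → R
F(5): 5−17=-12≡14 → O

TUSAXRUTCRO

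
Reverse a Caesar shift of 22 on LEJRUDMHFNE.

L(11): 11−22=-11≡15 → P
E(4): 4−22=-18≡8 → I
J(9): 9−22=-13≡13 → N
R(17): 17−22=-5≡21 → V
U(20): 20−22=-2≡24 → Y
D(3): 3−22=-19≡7 → H
M(12): 12−22=-10≡16 → Q
H(7): 7−22=-15≡11 → L
F(5): 5−22=-17≡9 → J
N(13): 13−22=-9≡17 → R
E(4): 4−22=-18≡8 → I

PINVYHQLJRI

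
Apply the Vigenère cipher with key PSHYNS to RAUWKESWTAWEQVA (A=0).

Repeat the key across the message: PSHYNSPSHYNSPSH
R(17)+P(15): 32≡6 → G
A(0)+S(18): 18 → S
U(20)+H(7): 27≡1 → B
W(22)+Y(24): 46≡20 → U
K(10)+N(13): 23 → X
E(4)+S(18): 22 → W
S(18)+P(15): 33≡7 → H
W(22)+S(18): 40≡14 → O
T(19)+H(7): 26≡0 → A
A(0)+Y(24): 24 → Y
W(22)+N(13): 35≡9 → J
E(4)+S(18): 22 → W
Q(16)+P(15): 31≡5 → F
V(21)+S(18): 39≡13 → N
A(0)+H(7): 7 → H

GSBUXWHOAYJWFNH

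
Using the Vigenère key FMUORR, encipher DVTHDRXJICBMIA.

Repeat the key across the message: FMUORRFMUORRFM
D(3)+F(5): 8 → I
V(21)+M(12): 33≡7 → H
T(19)+U(20): 39≡13 → N
H(7)+O(14): 21 → V
D(3)+R(17): 20 → U
R(17)+R(17): 34≡8 → I
X(23)+F(5): 28≡2 → C
J(9)+M(12): 21 → V
I(8)+U(20): 28≡2 → C
C(2)+O(14): 16 → Q
B(1)+R(17): 18 → S
M(12)+R(17): 29≡3 → D
I(8)+F(5): 13 → N
A(0)+M(12): 12 → M

IHNVUICVCQSDNM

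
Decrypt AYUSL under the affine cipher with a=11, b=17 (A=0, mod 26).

PDFTQ

The inverse of 11 mod 26 is 19, since 11·19=209≡1. Apply D(y)=19·(y−17) mod 26:
A(0): 19·(0−17)=-323≡15 → P
Y(24): 19·(24−17)=133≡3 → D
U(20): 19·(20−17)=57≡5 → F
S(18): 19·(18−17)=19 → T
L(11): 19·(11−17)=-114≡16 → Q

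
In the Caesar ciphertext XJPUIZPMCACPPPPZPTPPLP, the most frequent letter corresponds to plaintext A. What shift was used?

15

The most frequent ciphertext letter is P (appears 10 times).
P is position 15; A is position 0.
Shift = 15.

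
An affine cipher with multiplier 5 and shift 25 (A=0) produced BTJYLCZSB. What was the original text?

QECFSLAJQ

The inverse of 5 mod 26 is 21, since 5·21=105≡1. Apply D(y)=21·(y−25) mod 26:
B(1): 21·(1−25)=-504≡16 → Q
T(19): 21·(19−25)=-126≡4 → E
J(9): 21·(9−25)=-336≡2 → C
Y(24): 21·(24−25)=-21≡5 → F
L(11): 21·(11−25)=-294≡18 → S
C(2): 21·(2−25)=-483≡11 → L
Z(25): 21·(25−25)=0 → A
S(18): 21·(18−25)=-147≡9 → J
B(1): 21·(1−25)=-504≡16 → Q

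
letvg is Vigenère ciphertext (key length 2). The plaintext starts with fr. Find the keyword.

Subtract each crib letter from the matching ciphertext letter (mod 26):
l(11)−f(5)=6 → g
e(4)−r(17)=-13≡13 → n

gn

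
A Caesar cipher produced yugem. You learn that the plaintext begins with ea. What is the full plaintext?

eamks

From the crib: y(24)−e(4)=20, so the shift is 20.
Subtract 20 from each ciphertext letter:
y(24): 24−20=4 → e
u(20): 20−20=0 → a
g(6): 6−20=-14≡12 → m
e(4): 4−20=-16≡10 → k
m(12): 12−20=-8≡18 → s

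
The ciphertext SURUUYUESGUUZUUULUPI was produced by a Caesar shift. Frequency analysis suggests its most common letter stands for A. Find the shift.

20

The most frequent ciphertext letter is U (appears 10 times).
U is position 20; A is position 0.
Shift = 20.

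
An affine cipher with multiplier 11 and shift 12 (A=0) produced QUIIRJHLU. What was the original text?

The inverse of 11 mod 26 is 19, since 11·19=209≡1. Apply D(y)=19·(y−12) mod 26:
Q(16): 19·(16−12)=76≡24 → Y
U(20): 19·(20−12)=152≡22 → W
I(8): 19·(8−12)=-76≡2 → C
I(8): 19·(8−12)=-76≡2 → C
R(17): 19·(17−12)=95≡17 → R
J(9): 19·(9−12)=-57≡21 → V
H(7): 19·(7−12)=-95≡9 → J
L(11): 19·(11−12)=-19≡7 → H
U(20): 19·(20−12)=152≡22 → W

YWCCRVJHW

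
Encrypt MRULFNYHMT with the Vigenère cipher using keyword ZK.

LBTVEXXRLD

Repeat the key across the message: ZKZKZKZKZK
M(12)+Z(25): 37≡11 → L
R(17)+K(10): 27≡1 → B
U(20)+Z(25): 45≡19 → T
L(11)+K(10): 21 → V
F(5)+Z(25): 30≡4 → E
N(13)+K(10): 23 → X
Y(24)+Z(25): 49≡23 → X
H(7)+K(10): 17 → R
M(12)+Z(25): 37≡11 → L
T(19)+K(10): 29≡3 → D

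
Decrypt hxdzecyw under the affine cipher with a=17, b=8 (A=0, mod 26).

dhpbmsek

The inverse of 17 mod 26 is 23, since 17·23=391≡1. Apply D(y)=23·(y−8) mod 26:
h(7): 23·(7−8)=-23≡3 → d
x(23): 23·(23−8)=345≡7 → h
d(3): 23·(3−8)=-115≡15 → p
z(25): 23·(25−8)=391≡1 → b
e(4): 23·(4−8)=-92≡12 → m
c(2): 23·(2−8)=-138≡18 → s
y(24): 23·(24−8)=368≡4 → e
w(22): 23·(22−8)=322≡10 → k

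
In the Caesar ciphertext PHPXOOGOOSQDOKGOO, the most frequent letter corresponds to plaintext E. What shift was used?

10

The most frequent ciphertext letter is O (appears 7 times).
O is position 14; E is position 4.
Shift = 10.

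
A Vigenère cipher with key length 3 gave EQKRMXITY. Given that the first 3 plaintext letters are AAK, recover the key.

Subtract each crib letter from the matching ciphertext letter (mod 26):
E(4)−A(0)=4 → E
Q(16)−A(0)=16 → Q
K(10)−K(10)=0 → A

EQA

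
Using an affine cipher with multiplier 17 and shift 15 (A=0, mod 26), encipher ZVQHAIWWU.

Z(25): 17·25+15=440≡24 → Y
V(21): 17·21+15=372≡8 → I
Q(16): 17·16+15=287≡1 → B
H(7): 17·7+15=134≡4 → E
A(0): 17·0+15=15 → P
I(8): 17·8+15=151≡21 → V
W(22): 17·22+15=389≡25 → Z
W(22): 17·22+15=389≡25 → Z
U(20): 17·20+15=355≡17 → R

YIBEPVZZR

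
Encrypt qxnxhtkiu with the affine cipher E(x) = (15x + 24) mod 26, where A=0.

q(16): 15·16+24=264≡4 → e
x(23): 15·23+24=369≡5 → f
n(13): 15·13+24=219≡11 → l
x(23): 15·23+24=369≡5 → f
h(7): 15·7+24=129≡25 → z
t(19): 15·19+24=309≡23 → x
k(10): 15·10+24=174≡18 → s
i(8): 15·8+24=144≡14 → o
u(20): 15·20+24=324≡12 → m

eflfzxsom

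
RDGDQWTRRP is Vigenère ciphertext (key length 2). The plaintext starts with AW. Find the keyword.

Subtract each crib letter from the matching ciphertext letter (mod 26):
R(17)−A(0)=17 → R
D(3)−W(22)=-19≡7 → H

RH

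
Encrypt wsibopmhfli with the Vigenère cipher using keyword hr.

djpsvgtymcp

Repeat the key across the message: hrhrhrhrhrh
w(22)+h(7): 29≡3 → d
s(18)+r(17): 35≡9 → j
i(8)+h(7): 15 → p
b(1)+r(17): 18 → s
o(14)+h(7): 21 → v
p(15)+r(17): 32≡6 → g
m(12)+h(7): 19 → t
h(7)+r(17): 24 → y
f(5)+h(7): 12 → m
l(11)+r(17): 28≡2 → c
i(8)+h(7): 15 → p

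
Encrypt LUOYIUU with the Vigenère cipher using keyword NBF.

Repeat the key across the message: NBFNBFN
L(11)+N(13): 24 → Y
U(20)+B(1): 21 → V
O(14)+F(5): 19 → T
Y(24)+N(13): 37≡11 → L
I(8)+B(1): 9 → J
U(20)+F(5): 25 → Z
U(20)+N(13): 33≡7 → H

YVTLJZH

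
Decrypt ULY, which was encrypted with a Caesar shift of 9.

LCP

U(20): 20−9=11 → L
L(11): 11−9=2 → C
Y(24): 24−9=15 → P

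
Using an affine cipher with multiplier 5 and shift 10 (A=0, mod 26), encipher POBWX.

P(15): 5·15+10=85≡7 → H
O(14): 5·14+10=80≡2 → C
B(1): 5·1+10=15 → P
W(22): 5·22+10=120≡16 → Q
X(23): 5·23+10=125≡21 → V

HCPQV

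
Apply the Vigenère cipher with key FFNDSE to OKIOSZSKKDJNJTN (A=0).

Repeat the key across the message: FFNDSEFFNDSEFFN
O(14)+F(5): 19 → T
K(10)+F(5): 15 → P
I(8)+N(13): 21 → V
O(14)+D(3): 17 → R
S(18)+S(18): 36≡10 → K
Z(25)+E(4): 29≡3 → D
S(18)+F(5): 23 → X
K(10)+F(5): 15 → P
K(10)+N(13): 23 → X
D(3)+D(3): 6 → G
J(9)+S(18): 27≡1 → B
N(13)+E(4): 17 → R
J(9)+F(5): 14 → O
T(19)+F(5): 24 → Y
N(13)+N(13): 26≡0 → A

TPVRKDXPXGBROYA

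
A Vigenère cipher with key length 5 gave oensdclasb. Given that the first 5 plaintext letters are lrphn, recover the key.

Subtract each crib letter from the matching ciphertext letter (mod 26):
o(14)−l(11)=3 → d
e(4)−r(17)=-13≡13 → n
n(13)−p(15)=-2≡24 → y
s(18)−h(7)=11 → l
d(3)−n(13)=-10≡16 → q

dnylq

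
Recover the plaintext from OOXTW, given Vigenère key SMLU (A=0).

WCMZE

Repeat the key across the ciphertext: SMLUS
O(14)−S(18): -4≡22 → W
O(14)−M(12): 2 → C
X(23)−L(11): 12 → M
T(19)−U(20): -1≡25 → Z
W(22)−S(18): 4 → E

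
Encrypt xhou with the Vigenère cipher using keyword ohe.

Repeat the key across the message: oheo
x(23)+o(14): 37≡11 → l
h(7)+h(7): 14 → o
o(14)+e(4): 18 → s
u(20)+o(14): 34≡8 → i

losi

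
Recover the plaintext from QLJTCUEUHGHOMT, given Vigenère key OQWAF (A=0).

CVNTXGOYHBTYQT

Repeat the key across the ciphertext: OQWAFOQWAFOQWA
Q(16)−O(14): 2 → C
L(11)−Q(16): -5≡21 → V
J(9)−W(22): -13≡13 → N
T(19)−A(0): 19 → T
C(2)−F(5): -3≡23 → X
U(20)−O(14): 6 → G
E(4)−Q(16): -12≡14 → O
U(20)−W(22): -2≡24 → Y
H(7)−A(0): 7 → H
G(6)−F(5): 1 → B
H(7)−O(14): -7≡19 → T
O(14)−Q(16): -2≡24 → Y
M(12)−W(22): -10≡16 → Q
T(19)−A(0): 19 → T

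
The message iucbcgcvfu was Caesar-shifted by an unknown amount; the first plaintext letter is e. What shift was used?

From the crib: i(8)−e(4)=4, so the shift is 4.

4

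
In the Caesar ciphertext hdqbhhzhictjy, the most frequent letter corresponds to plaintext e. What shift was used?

3

The most frequent ciphertext letter is h (appears 4 times).
h is position 7; e is position 4.
Shift = 3.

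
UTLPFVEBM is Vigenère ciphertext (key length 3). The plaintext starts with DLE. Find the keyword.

RIH

Subtract each crib letter from the matching ciphertext letter (mod 26):
U(20)−D(3)=17 → R
T(19)−L(11)=8 → I
L(11)−E(4)=7 → H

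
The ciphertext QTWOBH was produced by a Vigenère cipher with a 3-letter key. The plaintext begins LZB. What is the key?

FUV

Subtract each crib letter from the matching ciphertext letter (mod 26):
Q(16)−L(11)=5 → F
T(19)−Z(25)=-6≡20 → U
W(22)−B(1)=21 → V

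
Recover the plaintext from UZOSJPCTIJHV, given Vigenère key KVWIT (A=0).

Repeat the key across the ciphertext: KVWITKVWITKV
U(20)−K(10): 10 → K
Z(25)−V(21): 4 → E
O(14)−W(22): -8≡18 → S
S(18)−I(8): 10 → K
J(9)−T(19): -10≡16 → Q
P(15)−K(10): 5 → F
C(2)−V(21): -19≡7 → H
T(19)−W(22): -3≡23 → X
I(8)−I(8): 0 → A
J(9)−T(19): -10≡16 → Q
H(7)−K(10): -3≡23 → X
V(21)−V(21): 0 → A

KESKQFHXAQXA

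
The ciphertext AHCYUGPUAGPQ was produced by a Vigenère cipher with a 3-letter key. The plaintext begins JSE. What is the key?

RPY

Subtract each crib letter from the matching ciphertext letter (mod 26):
A(0)−J(9)=-9≡17 → R
H(7)−S(18)=-11≡15 → P
C(2)−E(4)=-2≡24 → Y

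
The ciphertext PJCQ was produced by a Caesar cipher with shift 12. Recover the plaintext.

DXQE

P(15): 15−12=3 → D
J(9): 9−12=-3≡23 → X
C(2): 2−12=-10≡16 → Q
Q(16): 16−12=4 → E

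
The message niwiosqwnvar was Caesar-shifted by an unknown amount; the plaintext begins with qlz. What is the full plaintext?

qlzlrvtzqydu

From the crib: n(13)−q(16)=-3≡23, so the shift is 23.
Subtract 23 from each ciphertext letter:
n(13): 13−23=-10≡16 → q
i(8): 8−23=-15≡11 → l
w(22): 22−23=-1≡25 → z
i(8): 8−23=-15≡11 → l
o(14): 14−23=-9≡17 → r
s(18): 18−23=-5≡21 → v
q(16): 16−23=-7≡19 → t
w(22): 22−23=-1≡25 → z
n(13): 13−23=-10≡16 → q
v(21): 21−23=-2≡24 → y
a(0): 0−23=-23≡3 → d
r(17): 17−23=-6≡20 → u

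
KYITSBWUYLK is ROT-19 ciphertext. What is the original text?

K(10): 10−19=-9≡17 → R
Y(24): 24−19=5 → F
I(8): 8−19=-11≡15 → P
T(19): 19−19=0 → A
S(18): 18−19=-1≡25 → Z
B(1): 1−19=-18≡8 → I
W(22): 22−19=3 → D
U(20): 20−19=1 → B
Y(24): 24−19=5 → F
L(11): 11−19=-8≡18 → S
K(10): 10−19=-9≡17 → R

RFPAZIDBFSR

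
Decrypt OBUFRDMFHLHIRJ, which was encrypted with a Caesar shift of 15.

O(14): 14−15=-1≡25 → Z
B(1): 1−15=-14≡12 → M
U(20): 20−15=5 → F
F(5): 5−15=-10≡16 → Q
R(17): 17−15=2 → C
D(3): 3−15=-12≡14 → O
M(12): 12−15=-3≡23 → X
F(5): 5−15=-10≡16 → Q
H(7): 7−15=-8≡18 → S
L(11): 11−15=-4≡22 → W
H(7): 7−15=-8≡18 → S
I(8): 8−15=-7≡19 → T
R(17): 17−15=2 → C
J(9): 9−15=-6≡20 → U

ZMFQCOXQSWSTCU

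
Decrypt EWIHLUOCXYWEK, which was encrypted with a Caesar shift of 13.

RJVUYHBPKLJRX

E(4): 4−13=-9≡17 → R
W(22): 22−13=9 → J
I(8): 8−13=-5≡21 → V
H(7): 7−13=-6≡20 → U
L(11): 11−13=-2≡24 → Y
U(20): 20−13=7 → H
O(14): 14−13=1 → B
C(2): 2−13=-11≡15 → P
X(23): 23−13=10 → K
Y(24): 24−13=11 → L
W(22): 22−13=9 → J
E(4): 4−13=-9≡17 → R
K(10): 10−13=-3≡23 → X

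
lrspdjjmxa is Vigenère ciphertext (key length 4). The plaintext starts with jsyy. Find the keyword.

Subtract each crib letter from the matching ciphertext letter (mod 26):
l(11)−j(9)=2 → c
r(17)−s(18)=-1≡25 → z
s(18)−y(24)=-6≡20 → u
p(15)−y(24)=-9≡17 → r

czur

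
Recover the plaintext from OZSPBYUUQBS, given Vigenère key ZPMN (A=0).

PKGCCJIHRMG

Repeat the key across the ciphertext: ZPMNZPMNZPM
O(14)−Z(25): -11≡15 → P
Z(25)−P(15): 10 → K
S(18)−M(12): 6 → G
P(15)−N(13): 2 → C
B(1)−Z(25): -24≡2 → C
Y(24)−P(15): 9 → J
U(20)−M(12): 8 → I
U(20)−N(13): 7 → H
Q(16)−Z(25): -9≡17 → R
B(1)−P(15): -14≡12 → M
S(18)−M(12): 6 → G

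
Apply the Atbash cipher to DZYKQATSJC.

D(3) → W(22)
Z(25) → A(0)
Y(24) → B(1)
K(10) → P(15)
Q(16) → J(9)
A(0) → Z(25)
T(19) → G(6)
S(18) → H(7)
J(9) → Q(16)
C(2) → X(23)

WABPJZGHQX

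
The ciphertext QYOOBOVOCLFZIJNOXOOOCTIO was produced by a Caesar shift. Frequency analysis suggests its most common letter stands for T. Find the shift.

21

The most frequent ciphertext letter is O (appears 9 times).
O is position 14; T is position 19.
Shift = -5≡21.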